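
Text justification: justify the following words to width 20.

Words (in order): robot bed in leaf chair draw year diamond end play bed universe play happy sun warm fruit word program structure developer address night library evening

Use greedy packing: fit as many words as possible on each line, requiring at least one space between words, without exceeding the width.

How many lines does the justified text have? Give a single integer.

Answer: 9

Derivation:
Line 1: ['robot', 'bed', 'in', 'leaf'] (min_width=17, slack=3)
Line 2: ['chair', 'draw', 'year'] (min_width=15, slack=5)
Line 3: ['diamond', 'end', 'play', 'bed'] (min_width=20, slack=0)
Line 4: ['universe', 'play', 'happy'] (min_width=19, slack=1)
Line 5: ['sun', 'warm', 'fruit', 'word'] (min_width=19, slack=1)
Line 6: ['program', 'structure'] (min_width=17, slack=3)
Line 7: ['developer', 'address'] (min_width=17, slack=3)
Line 8: ['night', 'library'] (min_width=13, slack=7)
Line 9: ['evening'] (min_width=7, slack=13)
Total lines: 9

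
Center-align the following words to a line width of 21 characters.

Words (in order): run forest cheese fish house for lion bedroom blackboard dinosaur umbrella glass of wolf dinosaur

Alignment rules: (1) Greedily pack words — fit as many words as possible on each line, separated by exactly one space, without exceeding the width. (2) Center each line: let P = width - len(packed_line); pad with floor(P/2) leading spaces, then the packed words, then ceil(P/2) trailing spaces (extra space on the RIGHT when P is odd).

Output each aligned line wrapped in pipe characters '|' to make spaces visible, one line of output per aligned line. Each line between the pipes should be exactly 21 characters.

Answer: |  run forest cheese  |
| fish house for lion |
| bedroom blackboard  |
|  dinosaur umbrella  |
|    glass of wolf    |
|      dinosaur       |

Derivation:
Line 1: ['run', 'forest', 'cheese'] (min_width=17, slack=4)
Line 2: ['fish', 'house', 'for', 'lion'] (min_width=19, slack=2)
Line 3: ['bedroom', 'blackboard'] (min_width=18, slack=3)
Line 4: ['dinosaur', 'umbrella'] (min_width=17, slack=4)
Line 5: ['glass', 'of', 'wolf'] (min_width=13, slack=8)
Line 6: ['dinosaur'] (min_width=8, slack=13)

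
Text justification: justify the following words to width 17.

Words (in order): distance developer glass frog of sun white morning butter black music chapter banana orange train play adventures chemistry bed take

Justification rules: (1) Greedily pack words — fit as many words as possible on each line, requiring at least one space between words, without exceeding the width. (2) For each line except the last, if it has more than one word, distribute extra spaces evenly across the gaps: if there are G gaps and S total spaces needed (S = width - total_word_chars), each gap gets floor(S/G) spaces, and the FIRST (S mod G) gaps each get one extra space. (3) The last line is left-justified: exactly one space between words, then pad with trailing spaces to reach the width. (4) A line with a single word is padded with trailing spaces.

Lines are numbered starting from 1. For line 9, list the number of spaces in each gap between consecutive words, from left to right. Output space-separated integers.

Line 1: ['distance'] (min_width=8, slack=9)
Line 2: ['developer', 'glass'] (min_width=15, slack=2)
Line 3: ['frog', 'of', 'sun', 'white'] (min_width=17, slack=0)
Line 4: ['morning', 'butter'] (min_width=14, slack=3)
Line 5: ['black', 'music'] (min_width=11, slack=6)
Line 6: ['chapter', 'banana'] (min_width=14, slack=3)
Line 7: ['orange', 'train', 'play'] (min_width=17, slack=0)
Line 8: ['adventures'] (min_width=10, slack=7)
Line 9: ['chemistry', 'bed'] (min_width=13, slack=4)
Line 10: ['take'] (min_width=4, slack=13)

Answer: 5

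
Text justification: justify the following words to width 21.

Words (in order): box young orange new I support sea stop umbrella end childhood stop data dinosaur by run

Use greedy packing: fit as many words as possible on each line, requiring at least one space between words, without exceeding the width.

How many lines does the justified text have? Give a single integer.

Line 1: ['box', 'young', 'orange', 'new'] (min_width=20, slack=1)
Line 2: ['I', 'support', 'sea', 'stop'] (min_width=18, slack=3)
Line 3: ['umbrella', 'end'] (min_width=12, slack=9)
Line 4: ['childhood', 'stop', 'data'] (min_width=19, slack=2)
Line 5: ['dinosaur', 'by', 'run'] (min_width=15, slack=6)
Total lines: 5

Answer: 5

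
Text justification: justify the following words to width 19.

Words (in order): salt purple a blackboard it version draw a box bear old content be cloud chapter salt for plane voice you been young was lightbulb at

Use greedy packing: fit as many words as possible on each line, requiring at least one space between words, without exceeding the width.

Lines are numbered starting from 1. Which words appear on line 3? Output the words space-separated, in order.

Line 1: ['salt', 'purple', 'a'] (min_width=13, slack=6)
Line 2: ['blackboard', 'it'] (min_width=13, slack=6)
Line 3: ['version', 'draw', 'a', 'box'] (min_width=18, slack=1)
Line 4: ['bear', 'old', 'content', 'be'] (min_width=19, slack=0)
Line 5: ['cloud', 'chapter', 'salt'] (min_width=18, slack=1)
Line 6: ['for', 'plane', 'voice', 'you'] (min_width=19, slack=0)
Line 7: ['been', 'young', 'was'] (min_width=14, slack=5)
Line 8: ['lightbulb', 'at'] (min_width=12, slack=7)

Answer: version draw a box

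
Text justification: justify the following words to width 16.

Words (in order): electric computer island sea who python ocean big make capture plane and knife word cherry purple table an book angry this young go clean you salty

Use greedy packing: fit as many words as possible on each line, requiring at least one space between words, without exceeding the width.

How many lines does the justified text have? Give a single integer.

Answer: 11

Derivation:
Line 1: ['electric'] (min_width=8, slack=8)
Line 2: ['computer', 'island'] (min_width=15, slack=1)
Line 3: ['sea', 'who', 'python'] (min_width=14, slack=2)
Line 4: ['ocean', 'big', 'make'] (min_width=14, slack=2)
Line 5: ['capture', 'plane'] (min_width=13, slack=3)
Line 6: ['and', 'knife', 'word'] (min_width=14, slack=2)
Line 7: ['cherry', 'purple'] (min_width=13, slack=3)
Line 8: ['table', 'an', 'book'] (min_width=13, slack=3)
Line 9: ['angry', 'this', 'young'] (min_width=16, slack=0)
Line 10: ['go', 'clean', 'you'] (min_width=12, slack=4)
Line 11: ['salty'] (min_width=5, slack=11)
Total lines: 11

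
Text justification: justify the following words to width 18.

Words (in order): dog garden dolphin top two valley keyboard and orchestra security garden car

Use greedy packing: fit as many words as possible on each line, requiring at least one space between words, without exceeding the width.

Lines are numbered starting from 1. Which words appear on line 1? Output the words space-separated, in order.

Answer: dog garden dolphin

Derivation:
Line 1: ['dog', 'garden', 'dolphin'] (min_width=18, slack=0)
Line 2: ['top', 'two', 'valley'] (min_width=14, slack=4)
Line 3: ['keyboard', 'and'] (min_width=12, slack=6)
Line 4: ['orchestra', 'security'] (min_width=18, slack=0)
Line 5: ['garden', 'car'] (min_width=10, slack=8)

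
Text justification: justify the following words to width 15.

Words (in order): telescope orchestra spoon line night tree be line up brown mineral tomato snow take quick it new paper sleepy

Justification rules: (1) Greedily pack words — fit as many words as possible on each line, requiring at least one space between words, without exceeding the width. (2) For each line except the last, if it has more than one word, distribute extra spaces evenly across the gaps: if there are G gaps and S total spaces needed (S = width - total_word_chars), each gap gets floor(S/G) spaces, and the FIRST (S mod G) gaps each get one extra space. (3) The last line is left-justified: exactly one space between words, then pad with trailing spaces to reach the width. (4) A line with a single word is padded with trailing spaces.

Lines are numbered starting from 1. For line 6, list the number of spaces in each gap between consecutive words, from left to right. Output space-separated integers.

Answer: 5

Derivation:
Line 1: ['telescope'] (min_width=9, slack=6)
Line 2: ['orchestra', 'spoon'] (min_width=15, slack=0)
Line 3: ['line', 'night', 'tree'] (min_width=15, slack=0)
Line 4: ['be', 'line', 'up'] (min_width=10, slack=5)
Line 5: ['brown', 'mineral'] (min_width=13, slack=2)
Line 6: ['tomato', 'snow'] (min_width=11, slack=4)
Line 7: ['take', 'quick', 'it'] (min_width=13, slack=2)
Line 8: ['new', 'paper'] (min_width=9, slack=6)
Line 9: ['sleepy'] (min_width=6, slack=9)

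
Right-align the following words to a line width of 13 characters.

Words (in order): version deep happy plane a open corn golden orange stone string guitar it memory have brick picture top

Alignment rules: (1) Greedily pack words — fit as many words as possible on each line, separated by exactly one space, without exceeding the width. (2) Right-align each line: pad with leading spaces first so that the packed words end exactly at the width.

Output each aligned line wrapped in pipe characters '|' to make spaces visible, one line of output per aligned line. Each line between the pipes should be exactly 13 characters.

Line 1: ['version', 'deep'] (min_width=12, slack=1)
Line 2: ['happy', 'plane', 'a'] (min_width=13, slack=0)
Line 3: ['open', 'corn'] (min_width=9, slack=4)
Line 4: ['golden', 'orange'] (min_width=13, slack=0)
Line 5: ['stone', 'string'] (min_width=12, slack=1)
Line 6: ['guitar', 'it'] (min_width=9, slack=4)
Line 7: ['memory', 'have'] (min_width=11, slack=2)
Line 8: ['brick', 'picture'] (min_width=13, slack=0)
Line 9: ['top'] (min_width=3, slack=10)

Answer: | version deep|
|happy plane a|
|    open corn|
|golden orange|
| stone string|
|    guitar it|
|  memory have|
|brick picture|
|          top|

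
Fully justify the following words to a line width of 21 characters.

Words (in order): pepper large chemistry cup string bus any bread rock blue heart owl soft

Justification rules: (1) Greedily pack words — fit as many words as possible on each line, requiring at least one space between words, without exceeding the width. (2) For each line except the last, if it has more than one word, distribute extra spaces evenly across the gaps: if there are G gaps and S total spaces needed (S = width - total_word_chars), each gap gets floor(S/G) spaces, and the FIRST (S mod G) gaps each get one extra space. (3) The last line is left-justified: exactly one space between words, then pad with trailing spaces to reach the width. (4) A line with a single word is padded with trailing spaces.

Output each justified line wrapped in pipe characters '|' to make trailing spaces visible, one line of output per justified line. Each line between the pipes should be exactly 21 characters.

Answer: |pepper          large|
|chemistry  cup string|
|bus  any  bread  rock|
|blue heart owl soft  |

Derivation:
Line 1: ['pepper', 'large'] (min_width=12, slack=9)
Line 2: ['chemistry', 'cup', 'string'] (min_width=20, slack=1)
Line 3: ['bus', 'any', 'bread', 'rock'] (min_width=18, slack=3)
Line 4: ['blue', 'heart', 'owl', 'soft'] (min_width=19, slack=2)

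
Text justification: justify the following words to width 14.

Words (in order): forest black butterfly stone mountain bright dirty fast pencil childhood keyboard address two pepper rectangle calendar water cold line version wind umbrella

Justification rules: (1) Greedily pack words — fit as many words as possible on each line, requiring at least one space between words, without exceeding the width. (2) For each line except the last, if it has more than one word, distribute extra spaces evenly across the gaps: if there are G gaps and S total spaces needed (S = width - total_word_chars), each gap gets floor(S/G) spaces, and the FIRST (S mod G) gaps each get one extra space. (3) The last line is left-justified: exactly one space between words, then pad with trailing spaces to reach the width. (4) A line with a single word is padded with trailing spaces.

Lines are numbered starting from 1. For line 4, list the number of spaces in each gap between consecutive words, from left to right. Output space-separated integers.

Line 1: ['forest', 'black'] (min_width=12, slack=2)
Line 2: ['butterfly'] (min_width=9, slack=5)
Line 3: ['stone', 'mountain'] (min_width=14, slack=0)
Line 4: ['bright', 'dirty'] (min_width=12, slack=2)
Line 5: ['fast', 'pencil'] (min_width=11, slack=3)
Line 6: ['childhood'] (min_width=9, slack=5)
Line 7: ['keyboard'] (min_width=8, slack=6)
Line 8: ['address', 'two'] (min_width=11, slack=3)
Line 9: ['pepper'] (min_width=6, slack=8)
Line 10: ['rectangle'] (min_width=9, slack=5)
Line 11: ['calendar', 'water'] (min_width=14, slack=0)
Line 12: ['cold', 'line'] (min_width=9, slack=5)
Line 13: ['version', 'wind'] (min_width=12, slack=2)
Line 14: ['umbrella'] (min_width=8, slack=6)

Answer: 3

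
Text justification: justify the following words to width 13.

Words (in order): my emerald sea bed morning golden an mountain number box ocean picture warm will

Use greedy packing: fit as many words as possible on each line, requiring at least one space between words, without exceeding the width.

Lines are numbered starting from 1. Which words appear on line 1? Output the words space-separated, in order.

Line 1: ['my', 'emerald'] (min_width=10, slack=3)
Line 2: ['sea', 'bed'] (min_width=7, slack=6)
Line 3: ['morning'] (min_width=7, slack=6)
Line 4: ['golden', 'an'] (min_width=9, slack=4)
Line 5: ['mountain'] (min_width=8, slack=5)
Line 6: ['number', 'box'] (min_width=10, slack=3)
Line 7: ['ocean', 'picture'] (min_width=13, slack=0)
Line 8: ['warm', 'will'] (min_width=9, slack=4)

Answer: my emerald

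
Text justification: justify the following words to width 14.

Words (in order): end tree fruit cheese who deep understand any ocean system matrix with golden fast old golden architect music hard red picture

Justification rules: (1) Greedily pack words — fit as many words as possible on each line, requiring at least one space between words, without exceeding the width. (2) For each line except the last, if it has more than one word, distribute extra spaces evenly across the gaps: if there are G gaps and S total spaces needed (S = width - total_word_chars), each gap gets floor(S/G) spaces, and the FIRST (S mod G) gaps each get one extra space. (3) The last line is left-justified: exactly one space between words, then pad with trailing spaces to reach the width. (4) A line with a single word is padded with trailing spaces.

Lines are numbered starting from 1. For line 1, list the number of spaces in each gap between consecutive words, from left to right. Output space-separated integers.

Answer: 1 1

Derivation:
Line 1: ['end', 'tree', 'fruit'] (min_width=14, slack=0)
Line 2: ['cheese', 'who'] (min_width=10, slack=4)
Line 3: ['deep'] (min_width=4, slack=10)
Line 4: ['understand', 'any'] (min_width=14, slack=0)
Line 5: ['ocean', 'system'] (min_width=12, slack=2)
Line 6: ['matrix', 'with'] (min_width=11, slack=3)
Line 7: ['golden', 'fast'] (min_width=11, slack=3)
Line 8: ['old', 'golden'] (min_width=10, slack=4)
Line 9: ['architect'] (min_width=9, slack=5)
Line 10: ['music', 'hard', 'red'] (min_width=14, slack=0)
Line 11: ['picture'] (min_width=7, slack=7)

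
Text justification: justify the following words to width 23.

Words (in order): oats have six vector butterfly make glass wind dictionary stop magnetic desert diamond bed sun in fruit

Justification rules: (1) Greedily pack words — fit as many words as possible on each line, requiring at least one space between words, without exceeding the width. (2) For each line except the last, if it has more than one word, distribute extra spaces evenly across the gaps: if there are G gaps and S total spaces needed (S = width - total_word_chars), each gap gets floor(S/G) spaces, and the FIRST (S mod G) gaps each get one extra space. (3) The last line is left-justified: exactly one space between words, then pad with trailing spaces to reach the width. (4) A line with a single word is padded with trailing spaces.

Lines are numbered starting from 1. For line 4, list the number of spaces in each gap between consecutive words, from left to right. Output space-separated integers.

Line 1: ['oats', 'have', 'six', 'vector'] (min_width=20, slack=3)
Line 2: ['butterfly', 'make', 'glass'] (min_width=20, slack=3)
Line 3: ['wind', 'dictionary', 'stop'] (min_width=20, slack=3)
Line 4: ['magnetic', 'desert', 'diamond'] (min_width=23, slack=0)
Line 5: ['bed', 'sun', 'in', 'fruit'] (min_width=16, slack=7)

Answer: 1 1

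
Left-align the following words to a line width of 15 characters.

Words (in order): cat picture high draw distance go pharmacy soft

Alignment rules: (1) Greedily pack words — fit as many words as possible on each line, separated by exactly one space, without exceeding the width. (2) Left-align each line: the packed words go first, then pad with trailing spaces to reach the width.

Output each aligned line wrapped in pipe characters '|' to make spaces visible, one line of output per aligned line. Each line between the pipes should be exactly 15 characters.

Line 1: ['cat', 'picture'] (min_width=11, slack=4)
Line 2: ['high', 'draw'] (min_width=9, slack=6)
Line 3: ['distance', 'go'] (min_width=11, slack=4)
Line 4: ['pharmacy', 'soft'] (min_width=13, slack=2)

Answer: |cat picture    |
|high draw      |
|distance go    |
|pharmacy soft  |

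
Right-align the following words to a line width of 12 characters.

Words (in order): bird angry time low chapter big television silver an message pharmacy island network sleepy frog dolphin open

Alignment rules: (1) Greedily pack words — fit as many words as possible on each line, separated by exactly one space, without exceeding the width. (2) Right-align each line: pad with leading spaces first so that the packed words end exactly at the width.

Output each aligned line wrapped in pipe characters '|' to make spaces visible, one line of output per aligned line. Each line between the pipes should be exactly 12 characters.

Line 1: ['bird', 'angry'] (min_width=10, slack=2)
Line 2: ['time', 'low'] (min_width=8, slack=4)
Line 3: ['chapter', 'big'] (min_width=11, slack=1)
Line 4: ['television'] (min_width=10, slack=2)
Line 5: ['silver', 'an'] (min_width=9, slack=3)
Line 6: ['message'] (min_width=7, slack=5)
Line 7: ['pharmacy'] (min_width=8, slack=4)
Line 8: ['island'] (min_width=6, slack=6)
Line 9: ['network'] (min_width=7, slack=5)
Line 10: ['sleepy', 'frog'] (min_width=11, slack=1)
Line 11: ['dolphin', 'open'] (min_width=12, slack=0)

Answer: |  bird angry|
|    time low|
| chapter big|
|  television|
|   silver an|
|     message|
|    pharmacy|
|      island|
|     network|
| sleepy frog|
|dolphin open|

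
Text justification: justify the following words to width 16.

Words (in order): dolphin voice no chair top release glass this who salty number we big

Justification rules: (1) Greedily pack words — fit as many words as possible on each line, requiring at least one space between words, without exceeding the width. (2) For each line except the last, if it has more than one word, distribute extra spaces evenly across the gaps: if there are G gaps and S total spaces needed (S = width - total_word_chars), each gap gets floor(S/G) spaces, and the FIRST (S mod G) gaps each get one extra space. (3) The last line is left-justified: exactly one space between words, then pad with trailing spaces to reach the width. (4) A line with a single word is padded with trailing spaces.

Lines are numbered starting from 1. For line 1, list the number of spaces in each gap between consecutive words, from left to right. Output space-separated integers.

Line 1: ['dolphin', 'voice', 'no'] (min_width=16, slack=0)
Line 2: ['chair', 'top'] (min_width=9, slack=7)
Line 3: ['release', 'glass'] (min_width=13, slack=3)
Line 4: ['this', 'who', 'salty'] (min_width=14, slack=2)
Line 5: ['number', 'we', 'big'] (min_width=13, slack=3)

Answer: 1 1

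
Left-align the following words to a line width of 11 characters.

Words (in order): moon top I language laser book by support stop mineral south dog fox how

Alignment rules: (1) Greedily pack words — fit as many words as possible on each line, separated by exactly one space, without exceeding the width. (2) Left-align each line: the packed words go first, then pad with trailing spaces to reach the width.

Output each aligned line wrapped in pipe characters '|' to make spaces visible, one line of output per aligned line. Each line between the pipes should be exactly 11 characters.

Answer: |moon top I |
|language   |
|laser book |
|by support |
|stop       |
|mineral    |
|south dog  |
|fox how    |

Derivation:
Line 1: ['moon', 'top', 'I'] (min_width=10, slack=1)
Line 2: ['language'] (min_width=8, slack=3)
Line 3: ['laser', 'book'] (min_width=10, slack=1)
Line 4: ['by', 'support'] (min_width=10, slack=1)
Line 5: ['stop'] (min_width=4, slack=7)
Line 6: ['mineral'] (min_width=7, slack=4)
Line 7: ['south', 'dog'] (min_width=9, slack=2)
Line 8: ['fox', 'how'] (min_width=7, slack=4)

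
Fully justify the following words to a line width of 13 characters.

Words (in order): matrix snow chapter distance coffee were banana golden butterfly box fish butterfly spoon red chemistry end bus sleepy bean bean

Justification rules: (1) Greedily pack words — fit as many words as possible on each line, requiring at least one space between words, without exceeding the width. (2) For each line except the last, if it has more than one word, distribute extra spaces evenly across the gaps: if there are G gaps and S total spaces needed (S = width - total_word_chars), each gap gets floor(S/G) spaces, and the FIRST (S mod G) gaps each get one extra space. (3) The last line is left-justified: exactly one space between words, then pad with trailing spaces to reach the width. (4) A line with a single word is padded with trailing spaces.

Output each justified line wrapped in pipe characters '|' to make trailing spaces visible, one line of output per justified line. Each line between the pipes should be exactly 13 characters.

Line 1: ['matrix', 'snow'] (min_width=11, slack=2)
Line 2: ['chapter'] (min_width=7, slack=6)
Line 3: ['distance'] (min_width=8, slack=5)
Line 4: ['coffee', 'were'] (min_width=11, slack=2)
Line 5: ['banana', 'golden'] (min_width=13, slack=0)
Line 6: ['butterfly', 'box'] (min_width=13, slack=0)
Line 7: ['fish'] (min_width=4, slack=9)
Line 8: ['butterfly'] (min_width=9, slack=4)
Line 9: ['spoon', 'red'] (min_width=9, slack=4)
Line 10: ['chemistry', 'end'] (min_width=13, slack=0)
Line 11: ['bus', 'sleepy'] (min_width=10, slack=3)
Line 12: ['bean', 'bean'] (min_width=9, slack=4)

Answer: |matrix   snow|
|chapter      |
|distance     |
|coffee   were|
|banana golden|
|butterfly box|
|fish         |
|butterfly    |
|spoon     red|
|chemistry end|
|bus    sleepy|
|bean bean    |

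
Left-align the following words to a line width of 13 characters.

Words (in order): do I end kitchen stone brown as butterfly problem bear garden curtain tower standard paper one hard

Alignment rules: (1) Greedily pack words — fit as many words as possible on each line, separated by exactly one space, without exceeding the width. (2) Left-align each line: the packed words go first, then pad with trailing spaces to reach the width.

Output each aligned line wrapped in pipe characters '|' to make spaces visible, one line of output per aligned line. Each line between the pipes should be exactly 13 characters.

Answer: |do I end     |
|kitchen stone|
|brown as     |
|butterfly    |
|problem bear |
|garden       |
|curtain tower|
|standard     |
|paper one    |
|hard         |

Derivation:
Line 1: ['do', 'I', 'end'] (min_width=8, slack=5)
Line 2: ['kitchen', 'stone'] (min_width=13, slack=0)
Line 3: ['brown', 'as'] (min_width=8, slack=5)
Line 4: ['butterfly'] (min_width=9, slack=4)
Line 5: ['problem', 'bear'] (min_width=12, slack=1)
Line 6: ['garden'] (min_width=6, slack=7)
Line 7: ['curtain', 'tower'] (min_width=13, slack=0)
Line 8: ['standard'] (min_width=8, slack=5)
Line 9: ['paper', 'one'] (min_width=9, slack=4)
Line 10: ['hard'] (min_width=4, slack=9)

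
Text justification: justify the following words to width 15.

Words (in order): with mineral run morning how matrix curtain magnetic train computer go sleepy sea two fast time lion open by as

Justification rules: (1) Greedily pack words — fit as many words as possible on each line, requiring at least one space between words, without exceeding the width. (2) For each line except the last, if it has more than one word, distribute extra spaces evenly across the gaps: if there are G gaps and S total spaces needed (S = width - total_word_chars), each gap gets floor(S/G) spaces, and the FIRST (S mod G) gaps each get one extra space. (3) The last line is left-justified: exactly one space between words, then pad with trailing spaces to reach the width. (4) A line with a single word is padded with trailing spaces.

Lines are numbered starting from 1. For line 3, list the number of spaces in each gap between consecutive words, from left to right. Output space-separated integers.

Line 1: ['with', 'mineral'] (min_width=12, slack=3)
Line 2: ['run', 'morning', 'how'] (min_width=15, slack=0)
Line 3: ['matrix', 'curtain'] (min_width=14, slack=1)
Line 4: ['magnetic', 'train'] (min_width=14, slack=1)
Line 5: ['computer', 'go'] (min_width=11, slack=4)
Line 6: ['sleepy', 'sea', 'two'] (min_width=14, slack=1)
Line 7: ['fast', 'time', 'lion'] (min_width=14, slack=1)
Line 8: ['open', 'by', 'as'] (min_width=10, slack=5)

Answer: 2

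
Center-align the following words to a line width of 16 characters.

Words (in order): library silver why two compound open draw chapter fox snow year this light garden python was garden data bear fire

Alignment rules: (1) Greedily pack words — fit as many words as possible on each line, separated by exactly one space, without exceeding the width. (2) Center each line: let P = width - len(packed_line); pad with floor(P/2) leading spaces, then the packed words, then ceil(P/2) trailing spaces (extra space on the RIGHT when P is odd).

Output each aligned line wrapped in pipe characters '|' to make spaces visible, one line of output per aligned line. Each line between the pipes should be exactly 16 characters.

Answer: | library silver |
|why two compound|
|   open draw    |
|chapter fox snow|
|year this light |
| garden python  |
|was garden data |
|   bear fire    |

Derivation:
Line 1: ['library', 'silver'] (min_width=14, slack=2)
Line 2: ['why', 'two', 'compound'] (min_width=16, slack=0)
Line 3: ['open', 'draw'] (min_width=9, slack=7)
Line 4: ['chapter', 'fox', 'snow'] (min_width=16, slack=0)
Line 5: ['year', 'this', 'light'] (min_width=15, slack=1)
Line 6: ['garden', 'python'] (min_width=13, slack=3)
Line 7: ['was', 'garden', 'data'] (min_width=15, slack=1)
Line 8: ['bear', 'fire'] (min_width=9, slack=7)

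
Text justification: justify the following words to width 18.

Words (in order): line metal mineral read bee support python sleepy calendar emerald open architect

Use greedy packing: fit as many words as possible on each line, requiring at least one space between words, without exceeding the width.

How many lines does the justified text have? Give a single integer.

Answer: 5

Derivation:
Line 1: ['line', 'metal', 'mineral'] (min_width=18, slack=0)
Line 2: ['read', 'bee', 'support'] (min_width=16, slack=2)
Line 3: ['python', 'sleepy'] (min_width=13, slack=5)
Line 4: ['calendar', 'emerald'] (min_width=16, slack=2)
Line 5: ['open', 'architect'] (min_width=14, slack=4)
Total lines: 5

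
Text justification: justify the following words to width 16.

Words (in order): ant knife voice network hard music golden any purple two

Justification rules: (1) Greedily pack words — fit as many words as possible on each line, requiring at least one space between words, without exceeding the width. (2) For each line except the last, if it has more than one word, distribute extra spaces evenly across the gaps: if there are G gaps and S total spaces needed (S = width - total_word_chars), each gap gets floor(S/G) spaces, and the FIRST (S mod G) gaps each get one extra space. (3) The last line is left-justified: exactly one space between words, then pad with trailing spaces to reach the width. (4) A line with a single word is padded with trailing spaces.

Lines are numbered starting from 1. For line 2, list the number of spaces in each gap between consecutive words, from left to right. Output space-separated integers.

Line 1: ['ant', 'knife', 'voice'] (min_width=15, slack=1)
Line 2: ['network', 'hard'] (min_width=12, slack=4)
Line 3: ['music', 'golden', 'any'] (min_width=16, slack=0)
Line 4: ['purple', 'two'] (min_width=10, slack=6)

Answer: 5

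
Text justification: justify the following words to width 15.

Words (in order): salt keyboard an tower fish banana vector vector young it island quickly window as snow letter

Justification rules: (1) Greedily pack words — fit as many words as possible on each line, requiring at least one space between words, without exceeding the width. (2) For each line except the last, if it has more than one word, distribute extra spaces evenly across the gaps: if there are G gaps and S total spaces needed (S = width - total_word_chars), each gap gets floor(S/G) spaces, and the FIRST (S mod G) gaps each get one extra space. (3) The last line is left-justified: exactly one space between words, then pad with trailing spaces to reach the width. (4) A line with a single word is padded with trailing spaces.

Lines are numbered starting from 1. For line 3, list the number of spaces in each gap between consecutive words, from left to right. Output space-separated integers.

Answer: 3

Derivation:
Line 1: ['salt', 'keyboard'] (min_width=13, slack=2)
Line 2: ['an', 'tower', 'fish'] (min_width=13, slack=2)
Line 3: ['banana', 'vector'] (min_width=13, slack=2)
Line 4: ['vector', 'young', 'it'] (min_width=15, slack=0)
Line 5: ['island', 'quickly'] (min_width=14, slack=1)
Line 6: ['window', 'as', 'snow'] (min_width=14, slack=1)
Line 7: ['letter'] (min_width=6, slack=9)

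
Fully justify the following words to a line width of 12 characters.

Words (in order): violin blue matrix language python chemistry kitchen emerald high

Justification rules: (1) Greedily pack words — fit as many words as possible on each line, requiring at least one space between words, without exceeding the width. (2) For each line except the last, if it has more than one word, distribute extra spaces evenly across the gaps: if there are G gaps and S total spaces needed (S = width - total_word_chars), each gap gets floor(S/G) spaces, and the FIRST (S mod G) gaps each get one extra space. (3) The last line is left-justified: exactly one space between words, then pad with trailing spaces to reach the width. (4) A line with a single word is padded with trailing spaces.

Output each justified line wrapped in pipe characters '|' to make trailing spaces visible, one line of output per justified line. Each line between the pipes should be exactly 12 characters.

Line 1: ['violin', 'blue'] (min_width=11, slack=1)
Line 2: ['matrix'] (min_width=6, slack=6)
Line 3: ['language'] (min_width=8, slack=4)
Line 4: ['python'] (min_width=6, slack=6)
Line 5: ['chemistry'] (min_width=9, slack=3)
Line 6: ['kitchen'] (min_width=7, slack=5)
Line 7: ['emerald', 'high'] (min_width=12, slack=0)

Answer: |violin  blue|
|matrix      |
|language    |
|python      |
|chemistry   |
|kitchen     |
|emerald high|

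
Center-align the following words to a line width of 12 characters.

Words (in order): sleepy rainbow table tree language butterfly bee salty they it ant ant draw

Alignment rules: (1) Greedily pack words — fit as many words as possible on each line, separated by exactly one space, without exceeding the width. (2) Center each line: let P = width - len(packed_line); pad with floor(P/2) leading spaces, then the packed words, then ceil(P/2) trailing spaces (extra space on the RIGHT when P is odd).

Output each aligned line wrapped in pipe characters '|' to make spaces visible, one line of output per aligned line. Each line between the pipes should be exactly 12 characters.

Line 1: ['sleepy'] (min_width=6, slack=6)
Line 2: ['rainbow'] (min_width=7, slack=5)
Line 3: ['table', 'tree'] (min_width=10, slack=2)
Line 4: ['language'] (min_width=8, slack=4)
Line 5: ['butterfly'] (min_width=9, slack=3)
Line 6: ['bee', 'salty'] (min_width=9, slack=3)
Line 7: ['they', 'it', 'ant'] (min_width=11, slack=1)
Line 8: ['ant', 'draw'] (min_width=8, slack=4)

Answer: |   sleepy   |
|  rainbow   |
| table tree |
|  language  |
| butterfly  |
| bee salty  |
|they it ant |
|  ant draw  |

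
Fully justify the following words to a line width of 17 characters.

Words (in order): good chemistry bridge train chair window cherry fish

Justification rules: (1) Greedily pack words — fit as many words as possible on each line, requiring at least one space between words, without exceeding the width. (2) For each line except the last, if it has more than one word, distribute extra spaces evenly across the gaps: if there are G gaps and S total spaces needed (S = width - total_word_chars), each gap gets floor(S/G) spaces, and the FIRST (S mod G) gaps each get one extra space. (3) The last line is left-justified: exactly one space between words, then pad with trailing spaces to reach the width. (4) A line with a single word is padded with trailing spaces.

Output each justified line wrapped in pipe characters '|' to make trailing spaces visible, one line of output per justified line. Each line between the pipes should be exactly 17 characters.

Answer: |good    chemistry|
|bridge      train|
|chair      window|
|cherry fish      |

Derivation:
Line 1: ['good', 'chemistry'] (min_width=14, slack=3)
Line 2: ['bridge', 'train'] (min_width=12, slack=5)
Line 3: ['chair', 'window'] (min_width=12, slack=5)
Line 4: ['cherry', 'fish'] (min_width=11, slack=6)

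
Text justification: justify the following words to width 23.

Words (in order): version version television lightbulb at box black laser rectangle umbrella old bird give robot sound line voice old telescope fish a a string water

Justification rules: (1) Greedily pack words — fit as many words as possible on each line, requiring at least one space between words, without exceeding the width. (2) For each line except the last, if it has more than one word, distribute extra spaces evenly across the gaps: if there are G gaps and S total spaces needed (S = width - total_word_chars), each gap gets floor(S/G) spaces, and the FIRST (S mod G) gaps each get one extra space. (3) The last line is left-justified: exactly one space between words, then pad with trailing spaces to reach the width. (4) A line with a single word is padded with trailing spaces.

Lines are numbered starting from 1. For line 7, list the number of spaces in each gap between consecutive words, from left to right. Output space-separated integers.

Line 1: ['version', 'version'] (min_width=15, slack=8)
Line 2: ['television', 'lightbulb', 'at'] (min_width=23, slack=0)
Line 3: ['box', 'black', 'laser'] (min_width=15, slack=8)
Line 4: ['rectangle', 'umbrella', 'old'] (min_width=22, slack=1)
Line 5: ['bird', 'give', 'robot', 'sound'] (min_width=21, slack=2)
Line 6: ['line', 'voice', 'old'] (min_width=14, slack=9)
Line 7: ['telescope', 'fish', 'a', 'a'] (min_width=18, slack=5)
Line 8: ['string', 'water'] (min_width=12, slack=11)

Answer: 3 3 2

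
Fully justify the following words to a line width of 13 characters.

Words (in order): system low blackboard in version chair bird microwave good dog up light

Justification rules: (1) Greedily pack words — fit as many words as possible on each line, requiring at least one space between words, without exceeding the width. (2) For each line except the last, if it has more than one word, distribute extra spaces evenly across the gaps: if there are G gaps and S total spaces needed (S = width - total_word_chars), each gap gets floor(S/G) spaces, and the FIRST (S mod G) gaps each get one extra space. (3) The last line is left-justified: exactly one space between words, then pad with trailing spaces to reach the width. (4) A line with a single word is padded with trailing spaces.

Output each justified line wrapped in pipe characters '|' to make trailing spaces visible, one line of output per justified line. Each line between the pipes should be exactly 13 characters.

Answer: |system    low|
|blackboard in|
|version chair|
|bird         |
|microwave    |
|good  dog  up|
|light        |

Derivation:
Line 1: ['system', 'low'] (min_width=10, slack=3)
Line 2: ['blackboard', 'in'] (min_width=13, slack=0)
Line 3: ['version', 'chair'] (min_width=13, slack=0)
Line 4: ['bird'] (min_width=4, slack=9)
Line 5: ['microwave'] (min_width=9, slack=4)
Line 6: ['good', 'dog', 'up'] (min_width=11, slack=2)
Line 7: ['light'] (min_width=5, slack=8)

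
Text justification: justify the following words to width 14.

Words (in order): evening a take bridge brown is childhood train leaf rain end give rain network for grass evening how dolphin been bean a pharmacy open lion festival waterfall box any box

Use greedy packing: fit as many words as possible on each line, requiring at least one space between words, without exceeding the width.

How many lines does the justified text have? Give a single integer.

Answer: 14

Derivation:
Line 1: ['evening', 'a', 'take'] (min_width=14, slack=0)
Line 2: ['bridge', 'brown'] (min_width=12, slack=2)
Line 3: ['is', 'childhood'] (min_width=12, slack=2)
Line 4: ['train', 'leaf'] (min_width=10, slack=4)
Line 5: ['rain', 'end', 'give'] (min_width=13, slack=1)
Line 6: ['rain', 'network'] (min_width=12, slack=2)
Line 7: ['for', 'grass'] (min_width=9, slack=5)
Line 8: ['evening', 'how'] (min_width=11, slack=3)
Line 9: ['dolphin', 'been'] (min_width=12, slack=2)
Line 10: ['bean', 'a'] (min_width=6, slack=8)
Line 11: ['pharmacy', 'open'] (min_width=13, slack=1)
Line 12: ['lion', 'festival'] (min_width=13, slack=1)
Line 13: ['waterfall', 'box'] (min_width=13, slack=1)
Line 14: ['any', 'box'] (min_width=7, slack=7)
Total lines: 14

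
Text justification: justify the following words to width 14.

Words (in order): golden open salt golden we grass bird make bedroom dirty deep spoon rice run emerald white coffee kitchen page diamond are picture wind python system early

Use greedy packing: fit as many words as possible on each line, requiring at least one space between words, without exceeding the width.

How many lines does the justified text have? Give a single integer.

Answer: 12

Derivation:
Line 1: ['golden', 'open'] (min_width=11, slack=3)
Line 2: ['salt', 'golden', 'we'] (min_width=14, slack=0)
Line 3: ['grass', 'bird'] (min_width=10, slack=4)
Line 4: ['make', 'bedroom'] (min_width=12, slack=2)
Line 5: ['dirty', 'deep'] (min_width=10, slack=4)
Line 6: ['spoon', 'rice', 'run'] (min_width=14, slack=0)
Line 7: ['emerald', 'white'] (min_width=13, slack=1)
Line 8: ['coffee', 'kitchen'] (min_width=14, slack=0)
Line 9: ['page', 'diamond'] (min_width=12, slack=2)
Line 10: ['are', 'picture'] (min_width=11, slack=3)
Line 11: ['wind', 'python'] (min_width=11, slack=3)
Line 12: ['system', 'early'] (min_width=12, slack=2)
Total lines: 12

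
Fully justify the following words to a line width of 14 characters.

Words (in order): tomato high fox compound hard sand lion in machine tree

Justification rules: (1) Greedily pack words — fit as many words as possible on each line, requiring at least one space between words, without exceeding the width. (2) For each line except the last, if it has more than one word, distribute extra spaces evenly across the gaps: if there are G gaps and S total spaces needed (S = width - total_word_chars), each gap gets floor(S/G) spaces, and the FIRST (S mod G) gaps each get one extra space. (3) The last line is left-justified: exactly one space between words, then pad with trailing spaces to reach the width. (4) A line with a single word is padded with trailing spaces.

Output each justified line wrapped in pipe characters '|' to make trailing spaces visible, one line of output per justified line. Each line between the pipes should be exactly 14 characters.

Answer: |tomato    high|
|fox   compound|
|hard sand lion|
|in     machine|
|tree          |

Derivation:
Line 1: ['tomato', 'high'] (min_width=11, slack=3)
Line 2: ['fox', 'compound'] (min_width=12, slack=2)
Line 3: ['hard', 'sand', 'lion'] (min_width=14, slack=0)
Line 4: ['in', 'machine'] (min_width=10, slack=4)
Line 5: ['tree'] (min_width=4, slack=10)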